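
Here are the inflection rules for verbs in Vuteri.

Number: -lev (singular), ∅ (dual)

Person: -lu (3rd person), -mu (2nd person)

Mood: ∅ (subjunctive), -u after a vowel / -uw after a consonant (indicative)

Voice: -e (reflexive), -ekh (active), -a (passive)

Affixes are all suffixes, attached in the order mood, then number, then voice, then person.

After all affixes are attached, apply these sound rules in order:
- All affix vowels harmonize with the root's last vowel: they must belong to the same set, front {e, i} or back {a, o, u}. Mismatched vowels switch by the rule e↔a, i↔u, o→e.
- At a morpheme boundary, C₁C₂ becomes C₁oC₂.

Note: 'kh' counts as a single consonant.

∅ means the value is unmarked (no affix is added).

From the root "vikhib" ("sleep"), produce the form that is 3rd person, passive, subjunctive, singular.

vikhiboleveli

mood = subjunctive: zero marking, form stays vikhib.
Attach number singular -lev → vikhiblev.
Attach voice passive -a → vikhibleva.
Attach person 3rd person -lu → vikhiblevalu.
Apply vowel harmony: vikhiblevalu → vikhibleveli.
Apply epenthesis: vikhibleveli → vikhiboleveli.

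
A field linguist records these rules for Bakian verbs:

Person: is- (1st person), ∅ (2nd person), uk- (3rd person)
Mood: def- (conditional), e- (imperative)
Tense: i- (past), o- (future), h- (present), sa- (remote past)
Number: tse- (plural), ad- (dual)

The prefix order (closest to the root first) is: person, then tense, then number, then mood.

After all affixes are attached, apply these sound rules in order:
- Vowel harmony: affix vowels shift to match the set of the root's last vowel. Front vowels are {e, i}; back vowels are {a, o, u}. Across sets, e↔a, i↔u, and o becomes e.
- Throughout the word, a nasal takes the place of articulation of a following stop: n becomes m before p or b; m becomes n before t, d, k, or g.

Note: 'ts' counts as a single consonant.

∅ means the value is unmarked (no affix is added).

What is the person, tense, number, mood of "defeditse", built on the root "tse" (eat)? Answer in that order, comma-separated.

2nd person, past, dual, conditional

Segment: def-ad-i-tse.
person: ∅ → 2nd person.
tense: i- → past.
number: ad- → dual.
mood: def- → conditional.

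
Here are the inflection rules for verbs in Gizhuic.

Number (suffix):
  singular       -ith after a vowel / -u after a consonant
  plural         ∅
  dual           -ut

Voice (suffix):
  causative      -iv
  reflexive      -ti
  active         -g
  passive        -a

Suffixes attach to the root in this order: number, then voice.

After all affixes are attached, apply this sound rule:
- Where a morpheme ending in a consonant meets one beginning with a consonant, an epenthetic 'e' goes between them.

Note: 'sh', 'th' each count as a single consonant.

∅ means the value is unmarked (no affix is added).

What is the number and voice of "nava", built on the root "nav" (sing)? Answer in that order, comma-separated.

plural, passive

Segment: nav-a.
number: ∅ → plural.
voice: -a → passive.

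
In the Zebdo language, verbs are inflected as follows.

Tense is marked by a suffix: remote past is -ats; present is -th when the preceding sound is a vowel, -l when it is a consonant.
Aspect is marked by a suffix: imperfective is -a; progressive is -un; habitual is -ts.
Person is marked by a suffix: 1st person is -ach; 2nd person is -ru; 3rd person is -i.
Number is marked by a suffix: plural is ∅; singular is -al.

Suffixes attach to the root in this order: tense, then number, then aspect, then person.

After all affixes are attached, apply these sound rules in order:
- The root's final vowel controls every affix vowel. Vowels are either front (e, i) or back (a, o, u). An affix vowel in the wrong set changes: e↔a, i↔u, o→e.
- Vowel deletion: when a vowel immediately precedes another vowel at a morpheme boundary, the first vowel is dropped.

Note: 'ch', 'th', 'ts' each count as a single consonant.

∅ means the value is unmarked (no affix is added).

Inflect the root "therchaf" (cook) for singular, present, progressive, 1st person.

therchaflalunach

Attach tense present -l (after consonant 'f') → therchafl.
Attach number singular -al → therchaflal.
Attach aspect progressive -un → therchaflalun.
Attach person 1st person -ach → therchaflalunach.
Vowel harmony: no change.
Vowel deletion: no change.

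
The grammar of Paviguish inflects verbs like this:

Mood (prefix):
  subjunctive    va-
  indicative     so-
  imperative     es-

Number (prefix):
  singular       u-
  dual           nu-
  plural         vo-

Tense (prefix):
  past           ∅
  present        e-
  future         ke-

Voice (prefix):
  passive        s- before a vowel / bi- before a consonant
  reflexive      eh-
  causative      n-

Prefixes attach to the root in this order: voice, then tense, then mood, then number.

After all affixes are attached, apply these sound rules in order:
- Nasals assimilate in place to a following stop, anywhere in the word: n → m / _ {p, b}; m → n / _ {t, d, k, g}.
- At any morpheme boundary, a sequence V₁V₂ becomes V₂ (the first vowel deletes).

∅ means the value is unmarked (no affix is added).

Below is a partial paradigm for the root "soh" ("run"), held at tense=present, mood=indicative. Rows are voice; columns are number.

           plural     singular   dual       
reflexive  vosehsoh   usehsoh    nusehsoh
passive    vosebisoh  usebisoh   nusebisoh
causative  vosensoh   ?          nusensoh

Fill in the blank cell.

Attach voice causative n- → nsoh.
Attach tense present e- → ensoh.
Attach mood indicative so- → soensoh.
Attach number singular u- → usoensoh.
Nasal assimilation: no change.
Apply vowel deletion: usoensoh → usensoh.

usensoh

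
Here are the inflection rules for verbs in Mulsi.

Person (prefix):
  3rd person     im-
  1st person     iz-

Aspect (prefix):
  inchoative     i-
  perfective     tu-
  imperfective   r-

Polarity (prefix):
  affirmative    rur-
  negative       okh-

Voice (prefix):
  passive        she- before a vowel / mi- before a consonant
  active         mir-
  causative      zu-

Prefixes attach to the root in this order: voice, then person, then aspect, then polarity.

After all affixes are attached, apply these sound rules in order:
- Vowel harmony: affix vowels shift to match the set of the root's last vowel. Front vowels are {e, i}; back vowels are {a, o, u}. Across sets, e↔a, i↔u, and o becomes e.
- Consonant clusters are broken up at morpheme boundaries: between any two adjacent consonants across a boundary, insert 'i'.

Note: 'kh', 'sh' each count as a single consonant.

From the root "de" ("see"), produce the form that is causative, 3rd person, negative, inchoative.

Attach voice causative zu- → zude.
Attach person 3rd person im- → imzude.
Attach aspect inchoative i- → iimzude.
Attach polarity negative okh- → okhiimzude.
Apply vowel harmony: okhiimzude → ekhiimzide.
Apply epenthesis: ekhiimzide → ekhiimizide.

ekhiimizide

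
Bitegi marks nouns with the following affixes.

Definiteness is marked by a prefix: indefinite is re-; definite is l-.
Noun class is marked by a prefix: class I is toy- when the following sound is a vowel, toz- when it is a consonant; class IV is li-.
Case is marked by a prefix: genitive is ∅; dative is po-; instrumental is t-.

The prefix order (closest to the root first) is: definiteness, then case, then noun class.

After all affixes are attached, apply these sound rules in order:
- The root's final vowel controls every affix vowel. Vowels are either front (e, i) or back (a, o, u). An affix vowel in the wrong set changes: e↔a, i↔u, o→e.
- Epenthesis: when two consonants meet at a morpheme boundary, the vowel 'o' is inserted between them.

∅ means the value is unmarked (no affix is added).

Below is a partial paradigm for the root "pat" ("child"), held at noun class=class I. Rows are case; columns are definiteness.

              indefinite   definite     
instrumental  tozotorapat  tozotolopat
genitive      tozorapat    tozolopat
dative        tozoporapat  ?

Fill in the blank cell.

tozopolopat

Attach definiteness definite l- → lpat.
Attach case dative po- → polpat.
Attach noun class class I toz- (before consonant 'p') → tozpolpat.
Vowel harmony: no change.
Apply epenthesis: tozpolpat → tozopolopat.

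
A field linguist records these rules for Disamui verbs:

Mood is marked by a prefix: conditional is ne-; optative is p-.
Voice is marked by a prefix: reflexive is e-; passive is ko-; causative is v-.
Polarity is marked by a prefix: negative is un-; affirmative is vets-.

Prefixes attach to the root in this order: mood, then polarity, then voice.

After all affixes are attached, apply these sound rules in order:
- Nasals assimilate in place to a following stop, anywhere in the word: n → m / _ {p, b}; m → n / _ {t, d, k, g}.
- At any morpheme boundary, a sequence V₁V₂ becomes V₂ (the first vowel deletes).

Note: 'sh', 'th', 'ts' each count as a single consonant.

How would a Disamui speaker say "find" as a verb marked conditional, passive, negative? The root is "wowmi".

kunnewowmi

Attach mood conditional ne- → newowmi.
Attach polarity negative un- → unnewowmi.
Attach voice passive ko- → kounnewowmi.
Nasal assimilation: no change.
Apply vowel deletion: kounnewowmi → kunnewowmi.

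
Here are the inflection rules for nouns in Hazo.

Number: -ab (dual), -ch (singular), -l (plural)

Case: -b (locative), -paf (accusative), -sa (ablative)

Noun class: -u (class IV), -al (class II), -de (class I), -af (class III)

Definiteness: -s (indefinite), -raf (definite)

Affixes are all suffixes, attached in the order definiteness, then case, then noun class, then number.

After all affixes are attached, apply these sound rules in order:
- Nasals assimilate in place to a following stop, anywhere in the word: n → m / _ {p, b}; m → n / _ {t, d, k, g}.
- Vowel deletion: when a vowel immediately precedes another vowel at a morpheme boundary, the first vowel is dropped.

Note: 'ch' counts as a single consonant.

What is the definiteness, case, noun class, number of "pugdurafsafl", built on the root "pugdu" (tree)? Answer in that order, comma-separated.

definite, ablative, class III, plural

Segment: pugdu-raf-sa-af-l.
definiteness: -raf → definite.
case: -sa → ablative.
noun class: -af → class III.
number: -l → plural.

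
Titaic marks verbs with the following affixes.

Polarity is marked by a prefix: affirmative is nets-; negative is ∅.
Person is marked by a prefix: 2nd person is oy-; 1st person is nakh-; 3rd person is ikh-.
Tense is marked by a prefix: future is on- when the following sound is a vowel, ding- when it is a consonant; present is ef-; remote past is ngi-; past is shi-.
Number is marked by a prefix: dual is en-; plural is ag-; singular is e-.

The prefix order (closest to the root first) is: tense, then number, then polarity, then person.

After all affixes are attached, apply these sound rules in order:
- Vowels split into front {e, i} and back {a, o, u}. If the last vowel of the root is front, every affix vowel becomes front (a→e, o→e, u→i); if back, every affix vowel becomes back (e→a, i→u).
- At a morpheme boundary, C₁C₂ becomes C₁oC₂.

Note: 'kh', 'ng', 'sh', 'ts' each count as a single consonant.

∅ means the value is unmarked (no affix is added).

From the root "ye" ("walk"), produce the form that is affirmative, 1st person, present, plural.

nekhonetsegefoye

Attach tense present ef- → efye.
Attach number plural ag- → agefye.
Attach polarity affirmative nets- → netsagefye.
Attach person 1st person nakh- → nakhnetsagefye.
Apply vowel harmony: nakhnetsagefye → nekhnetsegefye.
Apply epenthesis: nekhnetsegefye → nekhonetsegefoye.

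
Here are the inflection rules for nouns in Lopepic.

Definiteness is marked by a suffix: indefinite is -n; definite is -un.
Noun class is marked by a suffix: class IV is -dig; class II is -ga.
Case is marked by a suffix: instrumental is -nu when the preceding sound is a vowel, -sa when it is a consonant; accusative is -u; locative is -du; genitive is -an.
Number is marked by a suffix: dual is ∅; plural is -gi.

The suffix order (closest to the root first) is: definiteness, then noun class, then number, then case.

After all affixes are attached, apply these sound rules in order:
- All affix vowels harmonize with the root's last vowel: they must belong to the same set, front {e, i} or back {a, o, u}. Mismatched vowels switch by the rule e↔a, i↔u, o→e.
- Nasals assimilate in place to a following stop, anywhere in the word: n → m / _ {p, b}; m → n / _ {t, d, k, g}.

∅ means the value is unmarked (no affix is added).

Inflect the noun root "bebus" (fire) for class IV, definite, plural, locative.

bebusunduggudu

Attach definiteness definite -un → bebusun.
Attach noun class class IV -dig → bebusundig.
Attach number plural -gi → bebusundiggi.
Attach case locative -du → bebusundiggidu.
Apply vowel harmony: bebusundiggidu → bebusunduggudu.
Nasal assimilation: no change.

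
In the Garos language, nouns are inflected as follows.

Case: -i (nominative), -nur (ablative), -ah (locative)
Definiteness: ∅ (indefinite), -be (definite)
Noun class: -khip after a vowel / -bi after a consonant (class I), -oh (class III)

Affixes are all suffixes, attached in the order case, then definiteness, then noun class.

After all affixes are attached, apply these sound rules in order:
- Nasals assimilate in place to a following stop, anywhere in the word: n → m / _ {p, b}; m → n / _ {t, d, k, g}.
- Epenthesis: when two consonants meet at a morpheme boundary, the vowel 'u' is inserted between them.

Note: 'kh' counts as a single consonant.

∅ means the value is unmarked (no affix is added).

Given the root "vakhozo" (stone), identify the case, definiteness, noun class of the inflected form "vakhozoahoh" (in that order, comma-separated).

locative, indefinite, class III

Segment: vakhozo-ah-oh.
case: -ah → locative.
definiteness: ∅ → indefinite.
noun class: -oh → class III.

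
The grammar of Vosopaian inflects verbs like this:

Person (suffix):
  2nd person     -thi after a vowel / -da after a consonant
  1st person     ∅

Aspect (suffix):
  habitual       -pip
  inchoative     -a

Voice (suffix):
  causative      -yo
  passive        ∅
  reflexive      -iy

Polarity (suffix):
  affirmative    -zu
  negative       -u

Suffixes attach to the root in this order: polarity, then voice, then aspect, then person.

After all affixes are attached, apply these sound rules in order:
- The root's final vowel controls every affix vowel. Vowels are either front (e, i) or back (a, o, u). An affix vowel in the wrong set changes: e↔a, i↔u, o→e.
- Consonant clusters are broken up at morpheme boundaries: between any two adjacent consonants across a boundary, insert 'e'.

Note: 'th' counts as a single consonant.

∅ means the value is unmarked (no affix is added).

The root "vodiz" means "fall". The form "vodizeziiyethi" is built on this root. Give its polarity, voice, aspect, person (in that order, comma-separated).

affirmative, reflexive, inchoative, 2nd person

Segment: vodiz-zu-iy-a-thi.
polarity: -zu → affirmative.
voice: -iy → reflexive.
aspect: -a → inchoative.
person: -thi/da → 2nd person.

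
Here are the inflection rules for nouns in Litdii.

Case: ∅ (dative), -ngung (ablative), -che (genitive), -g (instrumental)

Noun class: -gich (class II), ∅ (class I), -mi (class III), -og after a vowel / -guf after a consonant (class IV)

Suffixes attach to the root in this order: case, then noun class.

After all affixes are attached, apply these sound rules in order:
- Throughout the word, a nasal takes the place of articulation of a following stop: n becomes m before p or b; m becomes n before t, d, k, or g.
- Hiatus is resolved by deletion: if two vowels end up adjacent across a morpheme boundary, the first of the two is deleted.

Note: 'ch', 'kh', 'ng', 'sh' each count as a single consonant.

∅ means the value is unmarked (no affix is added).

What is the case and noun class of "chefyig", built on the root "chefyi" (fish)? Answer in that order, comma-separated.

Segment: chefyi-g.
case: -g → instrumental.
noun class: ∅ → class I.

instrumental, class I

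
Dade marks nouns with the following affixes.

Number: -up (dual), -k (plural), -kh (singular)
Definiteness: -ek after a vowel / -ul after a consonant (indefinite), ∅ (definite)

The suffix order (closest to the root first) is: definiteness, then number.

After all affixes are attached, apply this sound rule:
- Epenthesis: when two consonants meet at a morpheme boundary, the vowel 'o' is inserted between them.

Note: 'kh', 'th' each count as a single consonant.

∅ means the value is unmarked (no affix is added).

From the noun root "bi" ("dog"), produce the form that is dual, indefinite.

biekup

Attach definiteness indefinite -ek (after vowel 'i') → biek.
Attach number dual -up → biekup.
Epenthesis: no change.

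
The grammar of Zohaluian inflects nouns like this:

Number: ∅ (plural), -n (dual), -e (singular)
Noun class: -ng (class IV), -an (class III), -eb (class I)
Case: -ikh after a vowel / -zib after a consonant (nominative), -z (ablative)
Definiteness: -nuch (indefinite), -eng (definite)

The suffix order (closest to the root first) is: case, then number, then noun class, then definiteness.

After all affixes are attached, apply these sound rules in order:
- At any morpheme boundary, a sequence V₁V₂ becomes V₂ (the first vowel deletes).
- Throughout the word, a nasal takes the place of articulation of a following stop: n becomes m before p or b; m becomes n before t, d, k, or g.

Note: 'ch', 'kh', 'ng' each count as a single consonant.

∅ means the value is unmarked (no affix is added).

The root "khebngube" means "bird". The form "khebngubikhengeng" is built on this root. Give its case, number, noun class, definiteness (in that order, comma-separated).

Segment: khebngube-ikh-e-ng-eng.
case: -ikh/zib → nominative.
number: -e → singular.
noun class: -ng → class IV.
definiteness: -eng → definite.

nominative, singular, class IV, definite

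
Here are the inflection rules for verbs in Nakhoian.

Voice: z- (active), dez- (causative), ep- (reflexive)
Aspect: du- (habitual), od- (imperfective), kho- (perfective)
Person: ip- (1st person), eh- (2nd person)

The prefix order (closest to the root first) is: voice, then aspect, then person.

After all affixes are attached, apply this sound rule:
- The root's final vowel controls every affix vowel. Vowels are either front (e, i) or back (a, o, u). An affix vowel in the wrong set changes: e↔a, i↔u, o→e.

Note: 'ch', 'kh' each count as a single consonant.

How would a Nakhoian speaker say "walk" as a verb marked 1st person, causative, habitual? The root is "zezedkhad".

Attach voice causative dez- → dezzezedkhad.
Attach aspect habitual du- → dudezzezedkhad.
Attach person 1st person ip- → ipdudezzezedkhad.
Apply vowel harmony: ipdudezzezedkhad → updudazzezedkhad.

updudazzezedkhad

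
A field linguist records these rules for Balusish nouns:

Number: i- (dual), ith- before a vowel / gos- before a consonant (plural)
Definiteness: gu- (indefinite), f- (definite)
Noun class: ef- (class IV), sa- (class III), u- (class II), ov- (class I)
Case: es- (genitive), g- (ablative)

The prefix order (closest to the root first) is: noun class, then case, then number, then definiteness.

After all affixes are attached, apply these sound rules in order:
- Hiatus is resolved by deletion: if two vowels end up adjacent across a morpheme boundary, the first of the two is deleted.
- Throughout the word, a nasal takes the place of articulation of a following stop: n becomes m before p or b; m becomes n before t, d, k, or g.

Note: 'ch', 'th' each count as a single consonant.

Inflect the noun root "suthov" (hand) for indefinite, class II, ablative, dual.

gigusuthov

Attach noun class class II u- → usuthov.
Attach case ablative g- → gusuthov.
Attach number dual i- → igusuthov.
Attach definiteness indefinite gu- → guigusuthov.
Apply vowel deletion: guigusuthov → gigusuthov.
Nasal assimilation: no change.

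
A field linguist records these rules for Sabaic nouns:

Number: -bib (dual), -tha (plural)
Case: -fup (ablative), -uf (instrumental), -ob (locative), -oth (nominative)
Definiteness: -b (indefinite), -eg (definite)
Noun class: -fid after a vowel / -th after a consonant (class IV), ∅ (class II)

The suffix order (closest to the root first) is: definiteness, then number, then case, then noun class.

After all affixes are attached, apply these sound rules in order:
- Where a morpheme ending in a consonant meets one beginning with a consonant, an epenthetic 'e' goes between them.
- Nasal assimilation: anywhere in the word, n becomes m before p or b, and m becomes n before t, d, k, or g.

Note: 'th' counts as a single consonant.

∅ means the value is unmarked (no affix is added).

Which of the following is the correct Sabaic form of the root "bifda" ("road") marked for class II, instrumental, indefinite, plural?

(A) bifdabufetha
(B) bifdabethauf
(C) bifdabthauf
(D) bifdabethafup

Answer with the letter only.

Attach definiteness indefinite -b → bifdab.
Attach number plural -tha → bifdabtha.
Attach case instrumental -uf → bifdabthauf.
noun class = class II: zero marking, form stays bifdabthauf.
Apply epenthesis: bifdabthauf → bifdabethauf.
Nasal assimilation: no change.
So the correct form is bifdabethauf, option (B).
(A) bifdabufetha is wrong: it has the affixes in the wrong order.
(C) bifdabthauf is wrong: it fails to apply the sound rule(s).
(D) bifdabethafup is wrong: it uses ablative instead of instrumental for case.

B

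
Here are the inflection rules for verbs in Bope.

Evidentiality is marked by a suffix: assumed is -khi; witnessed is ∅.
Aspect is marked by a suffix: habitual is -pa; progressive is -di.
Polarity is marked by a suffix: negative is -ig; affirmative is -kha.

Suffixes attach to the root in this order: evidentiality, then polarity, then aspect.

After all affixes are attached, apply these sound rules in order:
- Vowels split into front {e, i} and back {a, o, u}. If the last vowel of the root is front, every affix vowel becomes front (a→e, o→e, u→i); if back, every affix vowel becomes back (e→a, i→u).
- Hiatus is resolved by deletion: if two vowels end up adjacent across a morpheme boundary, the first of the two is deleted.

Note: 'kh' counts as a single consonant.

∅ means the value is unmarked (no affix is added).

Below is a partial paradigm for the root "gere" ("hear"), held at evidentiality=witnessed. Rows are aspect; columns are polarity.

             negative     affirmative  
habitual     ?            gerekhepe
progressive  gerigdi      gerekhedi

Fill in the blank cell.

gerigpe

evidentiality = witnessed: zero marking, form stays gere.
Attach polarity negative -ig → gereig.
Attach aspect habitual -pa → gereigpa.
Apply vowel harmony: gereigpa → gereigpe.
Apply vowel deletion: gereigpe → gerigpe.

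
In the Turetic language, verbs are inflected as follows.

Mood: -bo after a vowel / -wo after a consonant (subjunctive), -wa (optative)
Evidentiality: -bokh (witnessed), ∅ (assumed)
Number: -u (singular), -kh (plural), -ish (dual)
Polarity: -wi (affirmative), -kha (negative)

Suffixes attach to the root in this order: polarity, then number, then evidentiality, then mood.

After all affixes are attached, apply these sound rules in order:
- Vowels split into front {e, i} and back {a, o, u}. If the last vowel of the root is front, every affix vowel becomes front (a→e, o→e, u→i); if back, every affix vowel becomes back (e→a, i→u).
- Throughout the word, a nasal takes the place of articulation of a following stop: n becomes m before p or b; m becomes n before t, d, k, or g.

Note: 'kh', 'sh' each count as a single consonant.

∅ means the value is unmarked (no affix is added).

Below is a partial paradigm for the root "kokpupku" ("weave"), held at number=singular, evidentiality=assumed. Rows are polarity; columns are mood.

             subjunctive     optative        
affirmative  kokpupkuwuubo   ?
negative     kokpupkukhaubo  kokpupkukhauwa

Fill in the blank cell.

kokpupkuwuuwa

Attach polarity affirmative -wi → kokpupkuwi.
Attach number singular -u → kokpupkuwiu.
evidentiality = assumed: zero marking, form stays kokpupkuwiu.
Attach mood optative -wa → kokpupkuwiuwa.
Apply vowel harmony: kokpupkuwiuwa → kokpupkuwuuwa.
Nasal assimilation: no change.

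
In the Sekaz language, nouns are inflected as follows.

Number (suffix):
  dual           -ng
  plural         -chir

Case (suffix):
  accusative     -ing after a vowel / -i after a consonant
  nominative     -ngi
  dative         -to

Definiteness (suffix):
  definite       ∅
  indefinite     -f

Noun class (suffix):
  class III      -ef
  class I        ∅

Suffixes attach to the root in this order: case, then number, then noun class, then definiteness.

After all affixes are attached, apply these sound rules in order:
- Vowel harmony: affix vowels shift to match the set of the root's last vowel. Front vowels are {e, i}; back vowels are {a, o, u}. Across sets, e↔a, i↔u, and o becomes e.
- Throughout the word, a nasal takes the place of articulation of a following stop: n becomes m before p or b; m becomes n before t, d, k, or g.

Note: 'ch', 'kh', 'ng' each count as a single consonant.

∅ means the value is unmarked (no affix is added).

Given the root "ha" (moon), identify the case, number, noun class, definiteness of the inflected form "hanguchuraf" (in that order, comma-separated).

Segment: ha-ngi-chir-ef.
case: -ngi → nominative.
number: -chir → plural.
noun class: -ef → class III.
definiteness: ∅ → definite.

nominative, plural, class III, definite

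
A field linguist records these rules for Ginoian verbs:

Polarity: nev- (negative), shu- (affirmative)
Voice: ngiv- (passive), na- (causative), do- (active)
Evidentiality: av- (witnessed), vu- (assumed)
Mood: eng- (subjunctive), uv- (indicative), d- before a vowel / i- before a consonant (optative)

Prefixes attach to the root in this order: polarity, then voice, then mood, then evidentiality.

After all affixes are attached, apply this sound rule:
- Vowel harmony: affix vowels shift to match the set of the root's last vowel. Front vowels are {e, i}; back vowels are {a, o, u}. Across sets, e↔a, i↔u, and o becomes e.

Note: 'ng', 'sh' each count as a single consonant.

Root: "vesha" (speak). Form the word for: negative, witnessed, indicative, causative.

avuvnanavvesha

Attach polarity negative nev- → nevvesha.
Attach voice causative na- → nanevvesha.
Attach mood indicative uv- → uvnanevvesha.
Attach evidentiality witnessed av- → avuvnanevvesha.
Apply vowel harmony: avuvnanevvesha → avuvnanavvesha.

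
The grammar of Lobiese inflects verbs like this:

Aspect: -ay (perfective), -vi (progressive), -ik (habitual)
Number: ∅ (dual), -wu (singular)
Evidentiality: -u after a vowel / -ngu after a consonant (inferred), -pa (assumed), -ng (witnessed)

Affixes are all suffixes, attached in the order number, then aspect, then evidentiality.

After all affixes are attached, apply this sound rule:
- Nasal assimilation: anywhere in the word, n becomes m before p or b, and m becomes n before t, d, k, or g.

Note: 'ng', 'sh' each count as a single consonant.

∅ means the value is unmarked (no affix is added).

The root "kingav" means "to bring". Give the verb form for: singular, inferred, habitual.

Attach number singular -wu → kingavwu.
Attach aspect habitual -ik → kingavwuik.
Attach evidentiality inferred -ngu (after consonant 'k') → kingavwuikngu.
Nasal assimilation: no change.

kingavwuikngu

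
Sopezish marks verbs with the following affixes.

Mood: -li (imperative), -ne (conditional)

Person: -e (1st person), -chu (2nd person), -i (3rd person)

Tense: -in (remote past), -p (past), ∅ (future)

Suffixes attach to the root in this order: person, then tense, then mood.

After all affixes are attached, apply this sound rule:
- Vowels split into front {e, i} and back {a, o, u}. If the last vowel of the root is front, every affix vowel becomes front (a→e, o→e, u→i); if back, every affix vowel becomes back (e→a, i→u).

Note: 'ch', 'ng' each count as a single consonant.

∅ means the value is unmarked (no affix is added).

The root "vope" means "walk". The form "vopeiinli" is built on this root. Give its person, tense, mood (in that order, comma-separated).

3rd person, remote past, imperative

Segment: vope-i-in-li.
person: -i → 3rd person.
tense: -in → remote past.
mood: -li → imperative.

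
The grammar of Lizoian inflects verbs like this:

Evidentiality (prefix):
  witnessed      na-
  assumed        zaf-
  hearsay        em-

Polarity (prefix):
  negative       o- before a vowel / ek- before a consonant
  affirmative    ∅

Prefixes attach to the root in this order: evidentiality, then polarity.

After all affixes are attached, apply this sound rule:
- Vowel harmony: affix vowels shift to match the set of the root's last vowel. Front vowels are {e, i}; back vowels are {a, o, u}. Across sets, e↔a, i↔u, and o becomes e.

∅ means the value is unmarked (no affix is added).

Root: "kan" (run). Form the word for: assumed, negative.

Attach evidentiality assumed zaf- → zafkan.
Attach polarity negative ek- (before consonant 'z') → ekzafkan.
Apply vowel harmony: ekzafkan → akzafkan.

akzafkan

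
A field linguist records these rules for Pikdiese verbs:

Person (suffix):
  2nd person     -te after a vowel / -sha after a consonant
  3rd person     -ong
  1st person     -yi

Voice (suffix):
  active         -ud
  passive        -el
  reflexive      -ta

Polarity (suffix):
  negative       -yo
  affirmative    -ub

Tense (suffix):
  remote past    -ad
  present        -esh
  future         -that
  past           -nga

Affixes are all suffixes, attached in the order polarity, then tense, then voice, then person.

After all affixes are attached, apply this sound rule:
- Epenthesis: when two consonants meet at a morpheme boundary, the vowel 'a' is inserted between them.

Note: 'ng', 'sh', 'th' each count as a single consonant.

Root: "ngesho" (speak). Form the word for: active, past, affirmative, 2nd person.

Attach polarity affirmative -ub → ngeshoub.
Attach tense past -nga → ngeshoubnga.
Attach voice active -ud → ngeshoubngaud.
Attach person 2nd person -sha (after consonant 'd') → ngeshoubngaudsha.
Apply epenthesis: ngeshoubngaudsha → ngeshoubangaudasha.

ngeshoubangaudasha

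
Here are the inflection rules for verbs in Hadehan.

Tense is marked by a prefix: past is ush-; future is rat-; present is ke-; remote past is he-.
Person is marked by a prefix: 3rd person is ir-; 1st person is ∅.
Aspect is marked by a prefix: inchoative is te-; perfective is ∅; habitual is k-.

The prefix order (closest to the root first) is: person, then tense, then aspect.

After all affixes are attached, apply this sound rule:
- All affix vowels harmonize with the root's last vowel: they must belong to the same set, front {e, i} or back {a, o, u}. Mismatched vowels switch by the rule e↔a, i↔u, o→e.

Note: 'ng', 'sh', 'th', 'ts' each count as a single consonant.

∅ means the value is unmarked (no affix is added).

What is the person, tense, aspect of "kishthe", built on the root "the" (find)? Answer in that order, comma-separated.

1st person, past, habitual

Segment: k-ush-the.
person: ∅ → 1st person.
tense: ush- → past.
aspect: k- → habitual.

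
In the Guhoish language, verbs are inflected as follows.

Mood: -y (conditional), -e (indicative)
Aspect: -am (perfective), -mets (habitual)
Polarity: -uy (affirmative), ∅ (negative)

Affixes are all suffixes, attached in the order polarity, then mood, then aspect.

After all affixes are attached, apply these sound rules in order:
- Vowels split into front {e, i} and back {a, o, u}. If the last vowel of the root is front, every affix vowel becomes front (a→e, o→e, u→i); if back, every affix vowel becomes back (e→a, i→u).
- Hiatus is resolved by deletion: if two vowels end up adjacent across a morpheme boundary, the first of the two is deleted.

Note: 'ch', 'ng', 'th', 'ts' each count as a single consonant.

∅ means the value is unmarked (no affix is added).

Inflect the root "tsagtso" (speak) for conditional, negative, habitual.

polarity = negative: zero marking, form stays tsagtso.
Attach mood conditional -y → tsagtsoy.
Attach aspect habitual -mets → tsagtsoymets.
Apply vowel harmony: tsagtsoymets → tsagtsoymats.
Vowel deletion: no change.

tsagtsoymats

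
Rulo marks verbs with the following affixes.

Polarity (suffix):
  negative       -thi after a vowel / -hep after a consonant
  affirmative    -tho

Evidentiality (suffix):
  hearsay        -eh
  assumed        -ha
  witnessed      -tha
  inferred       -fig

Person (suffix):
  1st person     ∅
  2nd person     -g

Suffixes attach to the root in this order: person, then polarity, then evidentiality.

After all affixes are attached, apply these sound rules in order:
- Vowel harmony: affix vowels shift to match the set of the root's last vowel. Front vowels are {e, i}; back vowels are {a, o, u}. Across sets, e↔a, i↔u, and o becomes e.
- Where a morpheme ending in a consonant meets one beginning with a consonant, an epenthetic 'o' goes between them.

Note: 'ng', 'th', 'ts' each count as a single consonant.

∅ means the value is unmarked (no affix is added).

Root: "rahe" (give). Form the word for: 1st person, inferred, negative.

rahethifig

person = 1st person: zero marking, form stays rahe.
Attach polarity negative -thi (after vowel 'e') → rahethi.
Attach evidentiality inferred -fig → rahethifig.
Vowel harmony: no change.
Epenthesis: no change.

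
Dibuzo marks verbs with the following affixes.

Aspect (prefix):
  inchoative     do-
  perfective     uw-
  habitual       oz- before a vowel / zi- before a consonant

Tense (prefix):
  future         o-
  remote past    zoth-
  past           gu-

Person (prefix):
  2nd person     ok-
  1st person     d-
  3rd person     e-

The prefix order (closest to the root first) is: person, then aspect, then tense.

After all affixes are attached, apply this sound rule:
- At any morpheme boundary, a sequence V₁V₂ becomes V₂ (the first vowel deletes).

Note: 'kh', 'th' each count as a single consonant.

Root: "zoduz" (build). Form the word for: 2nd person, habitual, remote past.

Attach person 2nd person ok- → okzoduz.
Attach aspect habitual oz- (before vowel 'o') → ozokzoduz.
Attach tense remote past zoth- → zothozokzoduz.
Vowel deletion: no change.

zothozokzoduz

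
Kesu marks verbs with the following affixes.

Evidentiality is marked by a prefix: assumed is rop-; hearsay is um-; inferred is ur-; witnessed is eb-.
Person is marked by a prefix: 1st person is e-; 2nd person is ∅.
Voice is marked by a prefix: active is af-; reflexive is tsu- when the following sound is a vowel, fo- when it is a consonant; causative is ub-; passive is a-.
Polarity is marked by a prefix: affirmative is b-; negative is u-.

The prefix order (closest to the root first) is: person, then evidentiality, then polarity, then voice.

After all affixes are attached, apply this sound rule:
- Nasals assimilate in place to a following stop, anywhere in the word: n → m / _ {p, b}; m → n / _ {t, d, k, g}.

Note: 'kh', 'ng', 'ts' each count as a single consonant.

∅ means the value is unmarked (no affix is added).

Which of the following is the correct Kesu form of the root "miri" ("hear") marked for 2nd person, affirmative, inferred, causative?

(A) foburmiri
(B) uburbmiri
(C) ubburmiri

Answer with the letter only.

C

person = 2nd person: zero marking, form stays miri.
Attach evidentiality inferred ur- → urmiri.
Attach polarity affirmative b- → burmiri.
Attach voice causative ub- → ubburmiri.
Nasal assimilation: no change.
So the correct form is ubburmiri, option (C).
(B) uburbmiri is wrong: it has the affixes in the wrong order.
(A) foburmiri is wrong: it uses reflexive instead of causative for voice.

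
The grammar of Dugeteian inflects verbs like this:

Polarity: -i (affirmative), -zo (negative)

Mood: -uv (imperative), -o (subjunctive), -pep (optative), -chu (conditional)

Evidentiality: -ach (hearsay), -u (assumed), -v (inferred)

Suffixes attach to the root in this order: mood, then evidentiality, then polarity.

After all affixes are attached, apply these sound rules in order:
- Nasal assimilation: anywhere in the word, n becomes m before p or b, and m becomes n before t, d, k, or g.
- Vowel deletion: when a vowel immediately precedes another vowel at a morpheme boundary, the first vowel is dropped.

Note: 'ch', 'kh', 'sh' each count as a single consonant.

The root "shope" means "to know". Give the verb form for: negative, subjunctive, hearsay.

Attach mood subjunctive -o → shopeo.
Attach evidentiality hearsay -ach → shopeoach.
Attach polarity negative -zo → shopeoachzo.
Nasal assimilation: no change.
Apply vowel deletion: shopeoachzo → shopachzo.

shopachzo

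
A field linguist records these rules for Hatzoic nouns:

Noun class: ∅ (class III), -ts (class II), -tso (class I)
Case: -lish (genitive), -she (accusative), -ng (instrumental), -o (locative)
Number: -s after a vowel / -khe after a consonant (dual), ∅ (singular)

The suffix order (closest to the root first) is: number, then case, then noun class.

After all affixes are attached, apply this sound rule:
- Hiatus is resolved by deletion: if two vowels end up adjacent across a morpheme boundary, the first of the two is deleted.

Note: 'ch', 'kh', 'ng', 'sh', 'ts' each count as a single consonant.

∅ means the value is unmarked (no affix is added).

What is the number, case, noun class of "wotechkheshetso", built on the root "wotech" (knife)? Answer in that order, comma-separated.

Segment: wotech-khe-she-tso.
number: -s/khe → dual.
case: -she → accusative.
noun class: -tso → class I.

dual, accusative, class I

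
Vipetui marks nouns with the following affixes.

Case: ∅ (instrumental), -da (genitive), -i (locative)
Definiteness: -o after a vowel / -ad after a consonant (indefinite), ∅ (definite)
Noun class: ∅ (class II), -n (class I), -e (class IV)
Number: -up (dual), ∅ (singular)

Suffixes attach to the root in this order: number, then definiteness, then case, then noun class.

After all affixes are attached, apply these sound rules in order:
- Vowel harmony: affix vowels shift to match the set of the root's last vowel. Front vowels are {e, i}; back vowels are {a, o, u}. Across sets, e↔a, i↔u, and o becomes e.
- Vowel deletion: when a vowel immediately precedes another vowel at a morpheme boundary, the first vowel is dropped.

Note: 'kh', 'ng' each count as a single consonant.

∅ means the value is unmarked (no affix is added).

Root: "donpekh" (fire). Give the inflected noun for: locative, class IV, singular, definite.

number = singular: zero marking, form stays donpekh.
definiteness = definite: zero marking, form stays donpekh.
Attach case locative -i → donpekhi.
Attach noun class class IV -e → donpekhie.
Vowel harmony: no change.
Apply vowel deletion: donpekhie → donpekhe.

donpekhe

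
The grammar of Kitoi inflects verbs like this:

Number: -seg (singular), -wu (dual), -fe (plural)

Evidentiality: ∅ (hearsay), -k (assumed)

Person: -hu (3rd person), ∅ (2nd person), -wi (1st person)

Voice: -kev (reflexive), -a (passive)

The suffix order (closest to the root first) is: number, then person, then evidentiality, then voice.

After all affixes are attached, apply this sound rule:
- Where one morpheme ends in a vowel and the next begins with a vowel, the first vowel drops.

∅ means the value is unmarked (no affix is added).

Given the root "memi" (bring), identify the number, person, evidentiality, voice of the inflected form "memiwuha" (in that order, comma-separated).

Segment: memi-wu-hu-a.
number: -wu → dual.
person: -hu → 3rd person.
evidentiality: ∅ → hearsay.
voice: -a → passive.

dual, 3rd person, hearsay, passive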